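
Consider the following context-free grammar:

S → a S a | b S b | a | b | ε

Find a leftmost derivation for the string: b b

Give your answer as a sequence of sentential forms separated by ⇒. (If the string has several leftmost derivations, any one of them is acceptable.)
Start with S.
Step 1: the leftmost non-terminal is S; apply S → b S b:  b S b
Step 2: the leftmost non-terminal is S; apply S → ε:  b b

Final answer: S ⇒ b S b ⇒ b b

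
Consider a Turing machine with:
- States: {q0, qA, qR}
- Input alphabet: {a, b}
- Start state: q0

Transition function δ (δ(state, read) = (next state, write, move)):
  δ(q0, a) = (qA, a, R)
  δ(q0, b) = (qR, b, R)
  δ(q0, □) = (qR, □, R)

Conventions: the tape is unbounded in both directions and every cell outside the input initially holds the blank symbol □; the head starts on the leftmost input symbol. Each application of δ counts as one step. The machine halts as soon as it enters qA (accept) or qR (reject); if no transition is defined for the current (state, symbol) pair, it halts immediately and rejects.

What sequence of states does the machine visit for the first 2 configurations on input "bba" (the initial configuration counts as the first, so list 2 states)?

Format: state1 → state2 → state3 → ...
Step 0: [q0]bba (head at position 0)
Step 1: δ(q0, b) = (qR, b, R)  ⊢  b[qR]ba (head at position 1)
Reading off the states of these 2 configurations: q0 → qR

Final answer: q0 → qR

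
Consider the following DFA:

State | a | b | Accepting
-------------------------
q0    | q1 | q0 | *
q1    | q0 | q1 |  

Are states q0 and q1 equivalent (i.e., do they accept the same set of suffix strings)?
Try the suffix ε (the empty string).
From q0: q0 — accepting.
From q1: q1 — not accepting.
The two states disagree on this suffix, so they are not equivalent.

Final answer: No. Distinguishing string: ε (the empty string) - accepted from q0 but not from q1.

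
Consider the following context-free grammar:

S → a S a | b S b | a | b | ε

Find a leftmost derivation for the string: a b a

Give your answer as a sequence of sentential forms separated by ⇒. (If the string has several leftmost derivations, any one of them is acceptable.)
Start with S.
Step 1: the leftmost non-terminal is S; apply S → a S a:  a S a
Step 2: the leftmost non-terminal is S; apply S → b:  a b a

Final answer: S ⇒ a S a ⇒ a b a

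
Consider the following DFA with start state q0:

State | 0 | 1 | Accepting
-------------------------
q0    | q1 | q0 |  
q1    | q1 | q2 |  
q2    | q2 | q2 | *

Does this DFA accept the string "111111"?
Start in q0.
Read '1': q0 → q0
Read '1': q0 → q0
Read '1': q0 → q0
Read '1': q0 → q0
Read '1': q0 → q0
Read '1': q0 → q0
Final state q0 is not accepting, so the string is rejected.

Final answer: No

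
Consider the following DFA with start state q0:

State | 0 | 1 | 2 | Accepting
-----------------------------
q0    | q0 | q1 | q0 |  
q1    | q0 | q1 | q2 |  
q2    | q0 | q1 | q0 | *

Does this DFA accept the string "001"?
Start in q0.
Read '0': q0 → q0
Read '0': q0 → q0
Read '1': q0 → q1
Final state q1 is not accepting, so the string is rejected.

Final answer: No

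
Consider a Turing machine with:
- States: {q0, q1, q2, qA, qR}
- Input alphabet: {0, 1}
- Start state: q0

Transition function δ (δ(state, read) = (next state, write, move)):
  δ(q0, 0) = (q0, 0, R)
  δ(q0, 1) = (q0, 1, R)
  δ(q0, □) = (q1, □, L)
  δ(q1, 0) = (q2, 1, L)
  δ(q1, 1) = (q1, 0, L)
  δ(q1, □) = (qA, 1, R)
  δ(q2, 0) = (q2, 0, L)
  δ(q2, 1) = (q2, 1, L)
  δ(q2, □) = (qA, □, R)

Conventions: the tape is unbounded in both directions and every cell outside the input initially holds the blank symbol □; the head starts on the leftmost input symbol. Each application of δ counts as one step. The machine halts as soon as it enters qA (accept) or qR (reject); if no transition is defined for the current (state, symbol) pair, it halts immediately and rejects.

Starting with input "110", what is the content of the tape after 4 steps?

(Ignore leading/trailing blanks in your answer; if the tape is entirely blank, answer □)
Step 0: [q0]110 (head at position 0)
Step 1: δ(q0, 1) = (q0, 1, R)  ⊢  1[q0]10 (head at position 1)
Step 2: δ(q0, 1) = (q0, 1, R)  ⊢  11[q0]0 (head at position 2)
Step 3: δ(q0, 0) = (q0, 0, R)  ⊢  110[q0]□ (head at position 3)
Step 4: δ(q0, □) = (q1, □, L)  ⊢  11[q1]0□ (head at position 2)
Tape after 4 steps (ignoring surrounding blanks): 110

Final answer: Tape: 110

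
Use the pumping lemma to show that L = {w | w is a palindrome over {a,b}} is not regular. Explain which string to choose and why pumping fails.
Language: L = {w | w is a palindrome over {a,b}} (strings that read the same forwards and backwards)
Step 1: Assume for contradiction that L is regular, with pumping length p.
Step 2: Choose s = a^p b a^p. Then s ∈ L (it reads the same forwards and backwards) and |s| ≥ p.
Step 3: Consider any decomposition s = xyz with |xy| ≤ p and |y| > 0. Since |xy| ≤ p and the first p symbols of s are all a's, y = a^k for some k with 1 ≤ k ≤ p.
Step 4: Pumping up (i = 2): xy²z = a^(p+k) b a^p. Its reverse is a^p b a^(p+k) ≠ a^(p+k) b a^p (the single b is no longer in the middle), so xy²z is not a palindrome and xy²z ∉ L.
This contradicts the pumping lemma, so L is not regular.

Final answer: Choose s = a^p b a^p. Since |xy| ≤ p, y = a^k with k ≥ 1. Then xy²z = a^(p+k) b a^p is not a palindrome, so ∉ L.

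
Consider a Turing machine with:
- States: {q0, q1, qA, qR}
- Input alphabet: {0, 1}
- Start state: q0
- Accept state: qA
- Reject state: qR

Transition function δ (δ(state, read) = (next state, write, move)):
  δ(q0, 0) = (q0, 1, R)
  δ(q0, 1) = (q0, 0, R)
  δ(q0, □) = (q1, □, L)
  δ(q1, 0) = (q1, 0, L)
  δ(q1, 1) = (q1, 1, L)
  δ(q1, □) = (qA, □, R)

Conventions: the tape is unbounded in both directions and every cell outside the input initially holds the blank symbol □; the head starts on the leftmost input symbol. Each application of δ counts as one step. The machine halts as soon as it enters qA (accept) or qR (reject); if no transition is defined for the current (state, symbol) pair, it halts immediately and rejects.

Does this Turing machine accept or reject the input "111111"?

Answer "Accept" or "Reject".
Step 0: [q0]111111 (head at position 0)
Step 1: δ(q0, 1) = (q0, 0, R)  ⊢  0[q0]11111 (head at position 1)
Step 2: δ(q0, 1) = (q0, 0, R)  ⊢  00[q0]1111 (head at position 2)
Step 3: δ(q0, 1) = (q0, 0, R)  ⊢  000[q0]111 (head at position 3)
Step 4: δ(q0, 1) = (q0, 0, R)  ⊢  0000[q0]11 (head at position 4)
Step 5: δ(q0, 1) = (q0, 0, R)  ⊢  00000[q0]1 (head at position 5)
Step 6: δ(q0, 1) = (q0, 0, R)  ⊢  000000[q0]□ (head at position 6)
Step 7: δ(q0, □) = (q1, □, L)  ⊢  00000[q1]0□ (head at position 5)
Step 8: δ(q1, 0) = (q1, 0, L)  ⊢  0000[q1]00□ (head at position 4)
Step 9: δ(q1, 0) = (q1, 0, L)  ⊢  000[q1]000□ (head at position 3)
Step 10: δ(q1, 0) = (q1, 0, L)  ⊢  00[q1]0000□ (head at position 2)
Step 11: δ(q1, 0) = (q1, 0, L)  ⊢  0[q1]00000□ (head at position 1)
Step 12: δ(q1, 0) = (q1, 0, L)  ⊢  [q1]000000□ (head at position 0)
Step 13: δ(q1, 0) = (q1, 0, L)  ⊢  [q1]□000000□ (head at position -1)
Step 14: δ(q1, □) = (qA, □, R)  ⊢  □[qA]000000□ (head at position 0)
The machine is in qA, so it halts and accepts.

Final answer: Accept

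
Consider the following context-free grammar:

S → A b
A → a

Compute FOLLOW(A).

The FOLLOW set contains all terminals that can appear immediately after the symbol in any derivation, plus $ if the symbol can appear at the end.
A occurs only in S → A b, where it is immediately followed by the terminal b. So FOLLOW(A) = {b}.

Final answer: {b}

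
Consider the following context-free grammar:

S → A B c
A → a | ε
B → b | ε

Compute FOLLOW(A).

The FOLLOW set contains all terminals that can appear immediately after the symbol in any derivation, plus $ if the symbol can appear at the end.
A occurs in S → A B c followed by B c. Add FIRST(B) minus ε = {b}; B is nullable (B → ε), so what follows B can also follow A: the terminal c. FOLLOW(A) = {b, c}.

Final answer: {b, c}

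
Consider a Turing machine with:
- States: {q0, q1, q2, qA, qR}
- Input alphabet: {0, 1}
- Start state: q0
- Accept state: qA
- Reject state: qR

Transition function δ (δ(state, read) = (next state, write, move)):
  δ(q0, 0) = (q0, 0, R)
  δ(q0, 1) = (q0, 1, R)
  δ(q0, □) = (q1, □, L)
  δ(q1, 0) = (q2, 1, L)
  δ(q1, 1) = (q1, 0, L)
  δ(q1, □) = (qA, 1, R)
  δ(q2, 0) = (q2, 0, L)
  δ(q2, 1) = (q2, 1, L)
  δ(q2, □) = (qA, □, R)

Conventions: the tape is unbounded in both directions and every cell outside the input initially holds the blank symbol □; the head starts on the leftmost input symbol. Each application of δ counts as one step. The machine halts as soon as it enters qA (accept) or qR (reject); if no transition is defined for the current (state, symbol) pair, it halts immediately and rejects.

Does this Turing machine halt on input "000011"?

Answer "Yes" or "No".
Step 0: [q0]000011 (head at position 0)
Step 1: δ(q0, 0) = (q0, 0, R)  ⊢  0[q0]00011 (head at position 1)
Step 2: δ(q0, 0) = (q0, 0, R)  ⊢  00[q0]0011 (head at position 2)
Step 3: δ(q0, 0) = (q0, 0, R)  ⊢  000[q0]011 (head at position 3)
Step 4: δ(q0, 0) = (q0, 0, R)  ⊢  0000[q0]11 (head at position 4)
Step 5: δ(q0, 1) = (q0, 1, R)  ⊢  00001[q0]1 (head at position 5)
Step 6: δ(q0, 1) = (q0, 1, R)  ⊢  000011[q0]□ (head at position 6)
Step 7: δ(q0, □) = (q1, □, L)  ⊢  00001[q1]1□ (head at position 5)
Step 8: δ(q1, 1) = (q1, 0, L)  ⊢  0000[q1]10□ (head at position 4)
Step 9: δ(q1, 1) = (q1, 0, L)  ⊢  000[q1]000□ (head at position 3)
Step 10: δ(q1, 0) = (q2, 1, L)  ⊢  00[q2]0100□ (head at position 2)
Step 11: δ(q2, 0) = (q2, 0, L)  ⊢  0[q2]00100□ (head at position 1)
Step 12: δ(q2, 0) = (q2, 0, L)  ⊢  [q2]000100□ (head at position 0)
Step 13: δ(q2, 0) = (q2, 0, L)  ⊢  [q2]□000100□ (head at position -1)
Step 14: δ(q2, □) = (qA, □, R)  ⊢  □[qA]000100□ (head at position 0)
The machine is in qA, so it halts and accepts.
It halts after 14 steps.

Final answer: Yes - halts after 14 steps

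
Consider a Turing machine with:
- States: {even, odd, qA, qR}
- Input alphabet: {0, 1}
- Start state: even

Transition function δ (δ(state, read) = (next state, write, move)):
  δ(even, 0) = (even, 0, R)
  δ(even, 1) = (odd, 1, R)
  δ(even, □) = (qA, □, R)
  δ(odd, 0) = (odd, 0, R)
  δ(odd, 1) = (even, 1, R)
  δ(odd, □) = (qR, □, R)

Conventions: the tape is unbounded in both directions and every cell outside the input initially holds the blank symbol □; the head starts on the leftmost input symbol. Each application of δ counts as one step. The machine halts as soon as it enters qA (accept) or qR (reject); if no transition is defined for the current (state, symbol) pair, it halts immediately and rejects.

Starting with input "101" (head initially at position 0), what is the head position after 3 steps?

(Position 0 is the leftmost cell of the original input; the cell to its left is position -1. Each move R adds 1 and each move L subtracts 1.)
Step 0: [even]101 (head at position 0)
Step 1: δ(even, 1) = (odd, 1, R)  ⊢  1[odd]01 (head at position 1)
Step 2: δ(odd, 0) = (odd, 0, R)  ⊢  10[odd]1 (head at position 2)
Step 3: δ(odd, 1) = (even, 1, R)  ⊢  101[even]□ (head at position 3)
Head position after 3 steps: 3

Final answer: Position 3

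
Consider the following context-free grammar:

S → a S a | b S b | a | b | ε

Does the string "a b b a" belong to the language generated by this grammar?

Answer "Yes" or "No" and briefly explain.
A derivation exists: S ⇒ a S a ⇒ a b S b a ⇒ a b b a (using S → a S a, S → b S b, then S → ε).

Final answer: Yes - a valid derivation exists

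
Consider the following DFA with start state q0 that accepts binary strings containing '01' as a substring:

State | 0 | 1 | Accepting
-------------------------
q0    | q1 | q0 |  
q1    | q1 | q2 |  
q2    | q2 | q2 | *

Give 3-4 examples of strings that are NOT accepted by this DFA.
Any strings that end in a non-accepting state work; for example:
"1": q0 → q0; q0 is not accepting → rejected
"10": q0 → q0 → q1; q1 is not accepting → rejected
"110": q0 → q0 → q0 → q1; q1 is not accepting → rejected
"1111": q0 → q0 → q0 → q0 → q0; q0 is not accepting → rejected

Final answer: "1", "10", "110", "1111"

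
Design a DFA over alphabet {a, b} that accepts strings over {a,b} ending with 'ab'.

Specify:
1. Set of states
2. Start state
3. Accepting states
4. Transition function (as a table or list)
One valid DFA (any DFA recognizing the same language is acceptable):
States: {q0, q1, q2}
Start: q0
Accepting: {q2}
Transitions (accepting states marked with *):
State | a | b | Accepting
-------------------------
q0    | q1 | q0 |  
q1    | q1 | q2 |  
q2    | q1 | q0 | *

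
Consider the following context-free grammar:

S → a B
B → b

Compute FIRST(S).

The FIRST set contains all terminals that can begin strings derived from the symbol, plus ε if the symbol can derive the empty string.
S has the single production S → a B, whose right-hand side begins with the terminal a. So FIRST(S) = {a}.

Final answer: {a}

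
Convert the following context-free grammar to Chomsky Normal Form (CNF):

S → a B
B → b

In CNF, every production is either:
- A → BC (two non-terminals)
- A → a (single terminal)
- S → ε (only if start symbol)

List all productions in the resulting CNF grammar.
The grammar has no ε-productions or unit productions to eliminate.
S → a B has terminal a in a right-hand side of length ≥ 2: introduce T_a → a and use T_a in place of a.
B → b is already in CNF (single terminal) – keep it.
S → a B becomes S → T_a B.
Resulting CNF grammar (3 productions): T_a → a; B → b; S → T_a B

Final answer: T_a → a; B → b; S → T_a B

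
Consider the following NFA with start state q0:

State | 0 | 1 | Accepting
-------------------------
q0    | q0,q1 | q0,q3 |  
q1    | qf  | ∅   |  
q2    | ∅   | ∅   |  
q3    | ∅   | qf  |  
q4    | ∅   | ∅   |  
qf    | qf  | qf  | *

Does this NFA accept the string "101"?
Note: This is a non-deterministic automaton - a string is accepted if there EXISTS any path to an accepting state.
Track the set of states the NFA could be in: start {q0}
Read '1': {q0} → {q0, q3}
Read '0': {q0, q3} → {q0, q1}
Read '1': {q0, q1} → {q0, q3}
Final set {q0, q3} contains no accepting state → rejected.

Final answer: No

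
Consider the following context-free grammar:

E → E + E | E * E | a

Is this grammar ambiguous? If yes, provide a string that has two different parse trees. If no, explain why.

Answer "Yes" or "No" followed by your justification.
Two different leftmost derivations of a + a * a:
  (1) E ⇒ E + E ⇒ a + E ⇒ a + E * E ⇒ a + a * E ⇒ a + a * a   (tree groups a + (a * a))
  (2) E ⇒ E * E ⇒ E + E * E ⇒ a + E * E ⇒ a + a * E ⇒ a + a * a   (tree groups (a + a) * a)
Two distinct leftmost derivations = two distinct parse trees, so the grammar is ambiguous.

Final answer: Yes - the string 'a + a * a' has two distinct leftmost derivations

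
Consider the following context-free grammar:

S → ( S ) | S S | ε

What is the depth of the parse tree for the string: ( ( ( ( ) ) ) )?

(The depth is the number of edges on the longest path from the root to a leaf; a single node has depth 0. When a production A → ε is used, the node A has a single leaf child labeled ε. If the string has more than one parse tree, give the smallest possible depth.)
The string is 4 nested pairs. The shallowest parse tree applies S → ( S ) 4 times (one node per nested pair, each a child of the previous) and then S → ε in the middle.
S nodes at depths 0..4, ε leaf at depth 5; parentheses leaves are at depths 1..4.
(Using S → S S with an S → ε child anywhere only adds levels, so it cannot give a shallower tree.)
Depth = 5.

Final answer: 5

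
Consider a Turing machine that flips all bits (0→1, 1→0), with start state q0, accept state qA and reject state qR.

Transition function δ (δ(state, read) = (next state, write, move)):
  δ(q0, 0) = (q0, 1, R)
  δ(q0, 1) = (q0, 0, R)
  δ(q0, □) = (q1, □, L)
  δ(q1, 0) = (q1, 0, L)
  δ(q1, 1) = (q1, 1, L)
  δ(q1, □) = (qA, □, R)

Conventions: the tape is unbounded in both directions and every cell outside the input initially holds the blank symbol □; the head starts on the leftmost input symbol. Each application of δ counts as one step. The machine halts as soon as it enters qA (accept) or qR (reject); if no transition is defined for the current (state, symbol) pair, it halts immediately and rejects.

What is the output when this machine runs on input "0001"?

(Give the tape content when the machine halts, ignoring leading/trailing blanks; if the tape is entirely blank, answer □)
Step 0: [q0]0001 (head at position 0)
Step 1: δ(q0, 0) = (q0, 1, R)  ⊢  1[q0]001 (head at position 1)
Step 2: δ(q0, 0) = (q0, 1, R)  ⊢  11[q0]01 (head at position 2)
Step 3: δ(q0, 0) = (q0, 1, R)  ⊢  111[q0]1 (head at position 3)
Step 4: δ(q0, 1) = (q0, 0, R)  ⊢  1110[q0]□ (head at position 4)
Step 5: δ(q0, □) = (q1, □, L)  ⊢  111[q1]0□ (head at position 3)
Step 6: δ(q1, 0) = (q1, 0, L)  ⊢  11[q1]10□ (head at position 2)
Step 7: δ(q1, 1) = (q1, 1, L)  ⊢  1[q1]110□ (head at position 1)
Step 8: δ(q1, 1) = (q1, 1, L)  ⊢  [q1]1110□ (head at position 0)
Step 9: δ(q1, 1) = (q1, 1, L)  ⊢  [q1]□1110□ (head at position -1)
Step 10: δ(q1, □) = (qA, □, R)  ⊢  □[qA]1110□ (head at position 0)
The machine is in qA, so it halts and accepts.
Tape content when halted (ignoring surrounding blanks): 1110

Final answer: Output: 1110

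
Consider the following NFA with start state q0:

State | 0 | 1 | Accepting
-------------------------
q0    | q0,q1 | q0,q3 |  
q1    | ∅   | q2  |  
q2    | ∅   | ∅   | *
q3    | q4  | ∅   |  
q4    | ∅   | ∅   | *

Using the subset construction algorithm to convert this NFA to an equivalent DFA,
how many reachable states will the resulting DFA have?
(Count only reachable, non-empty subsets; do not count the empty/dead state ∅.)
Start subset: {q0}
{q0}: on 0 → {q0, q1}, on 1 → {q0, q3}
{q0, q1}: on 0 → {q0, q1}, on 1 → {q0, q2, q3}
{q0, q3}: on 0 → {q0, q1, q4}, on 1 → {q0, q3}
{q0, q2, q3}: on 0 → {q0, q1, q4}, on 1 → {q0, q3}
{q0, q1, q4}: on 0 → {q0, q1}, on 1 → {q0, q2, q3}
Reachable non-empty subsets: {q0}, {q0, q1}, {q0, q3}, {q0, q2, q3}, {q0, q1, q4} — 5 in total.

Final answer: 5 states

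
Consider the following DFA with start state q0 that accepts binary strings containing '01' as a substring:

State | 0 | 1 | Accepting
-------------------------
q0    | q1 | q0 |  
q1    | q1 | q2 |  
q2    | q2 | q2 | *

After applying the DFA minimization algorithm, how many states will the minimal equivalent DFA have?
All 3 states are reachable from q0, so none can be removed as unreachable.
Table-filling: first mark every (accepting, non-accepting) pair as distinguishable (accepting: {q2}; non-accepting: {q0, q1}).
Round 1: (q0, q1) on '1' go to q0 and q2, already distinguishable → mark.
Every pair of states is distinguishable, so the DFA is already minimal.
Equivalence classes: {q0}, {q1}, {q2} → 3 states.

Final answer: 3 states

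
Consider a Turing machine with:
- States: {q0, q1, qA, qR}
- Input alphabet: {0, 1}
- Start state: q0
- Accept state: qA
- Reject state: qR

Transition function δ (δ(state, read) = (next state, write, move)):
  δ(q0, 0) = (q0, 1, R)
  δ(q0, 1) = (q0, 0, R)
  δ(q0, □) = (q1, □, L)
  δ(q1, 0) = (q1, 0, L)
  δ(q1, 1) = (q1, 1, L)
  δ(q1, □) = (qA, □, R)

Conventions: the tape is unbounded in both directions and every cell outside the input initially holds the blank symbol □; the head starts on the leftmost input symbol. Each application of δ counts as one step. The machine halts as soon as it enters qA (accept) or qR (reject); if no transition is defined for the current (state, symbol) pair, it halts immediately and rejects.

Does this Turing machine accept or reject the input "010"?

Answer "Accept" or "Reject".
Step 0: [q0]010 (head at position 0)
Step 1: δ(q0, 0) = (q0, 1, R)  ⊢  1[q0]10 (head at position 1)
Step 2: δ(q0, 1) = (q0, 0, R)  ⊢  10[q0]0 (head at position 2)
Step 3: δ(q0, 0) = (q0, 1, R)  ⊢  101[q0]□ (head at position 3)
Step 4: δ(q0, □) = (q1, □, L)  ⊢  10[q1]1□ (head at position 2)
Step 5: δ(q1, 1) = (q1, 1, L)  ⊢  1[q1]01□ (head at position 1)
Step 6: δ(q1, 0) = (q1, 0, L)  ⊢  [q1]101□ (head at position 0)
Step 7: δ(q1, 1) = (q1, 1, L)  ⊢  [q1]□101□ (head at position -1)
Step 8: δ(q1, □) = (qA, □, R)  ⊢  □[qA]101□ (head at position 0)
The machine is in qA, so it halts and accepts.

Final answer: Accept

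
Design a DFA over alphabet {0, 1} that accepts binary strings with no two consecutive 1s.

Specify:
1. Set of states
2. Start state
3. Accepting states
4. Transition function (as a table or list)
One valid DFA (any DFA recognizing the same language is acceptable):
States: {q0, q1, dead}
Start: q0
Accepting: {q0, q1}
Transitions (accepting states marked with *):
State | 0 | 1 | Accepting
-------------------------
q0    | q0 | q1 | *
q1    | q0 | dead | *
dead  | dead | dead |  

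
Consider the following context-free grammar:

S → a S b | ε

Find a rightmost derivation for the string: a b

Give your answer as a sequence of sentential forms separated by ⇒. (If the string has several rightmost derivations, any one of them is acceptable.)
Start with S.
Step 1: the rightmost non-terminal is S; apply S → a S b:  a S b
Step 2: the rightmost non-terminal is S; apply S → ε:  a b

Final answer: S ⇒ a S b ⇒ a b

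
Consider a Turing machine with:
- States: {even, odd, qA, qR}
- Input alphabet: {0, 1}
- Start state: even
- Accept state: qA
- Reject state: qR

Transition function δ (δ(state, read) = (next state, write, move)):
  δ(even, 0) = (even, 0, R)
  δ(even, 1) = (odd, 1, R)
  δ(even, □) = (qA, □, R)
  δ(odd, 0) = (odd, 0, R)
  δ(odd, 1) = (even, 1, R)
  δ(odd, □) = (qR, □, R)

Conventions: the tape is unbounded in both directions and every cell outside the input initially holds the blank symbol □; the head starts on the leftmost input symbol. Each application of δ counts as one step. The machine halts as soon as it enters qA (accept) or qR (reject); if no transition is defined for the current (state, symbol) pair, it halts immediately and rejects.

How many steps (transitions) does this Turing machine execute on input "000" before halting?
Step 0: [even]000 (head at position 0)
Step 1: δ(even, 0) = (even, 0, R)  ⊢  0[even]00 (head at position 1)
Step 2: δ(even, 0) = (even, 0, R)  ⊢  00[even]0 (head at position 2)
Step 3: δ(even, 0) = (even, 0, R)  ⊢  000[even]□ (head at position 3)
Step 4: δ(even, □) = (qA, □, R)  ⊢  000□[qA]□ (head at position 4)
The machine is in qA, so it halts and accepts.
Number of transitions executed: 4.

Final answer: 4 steps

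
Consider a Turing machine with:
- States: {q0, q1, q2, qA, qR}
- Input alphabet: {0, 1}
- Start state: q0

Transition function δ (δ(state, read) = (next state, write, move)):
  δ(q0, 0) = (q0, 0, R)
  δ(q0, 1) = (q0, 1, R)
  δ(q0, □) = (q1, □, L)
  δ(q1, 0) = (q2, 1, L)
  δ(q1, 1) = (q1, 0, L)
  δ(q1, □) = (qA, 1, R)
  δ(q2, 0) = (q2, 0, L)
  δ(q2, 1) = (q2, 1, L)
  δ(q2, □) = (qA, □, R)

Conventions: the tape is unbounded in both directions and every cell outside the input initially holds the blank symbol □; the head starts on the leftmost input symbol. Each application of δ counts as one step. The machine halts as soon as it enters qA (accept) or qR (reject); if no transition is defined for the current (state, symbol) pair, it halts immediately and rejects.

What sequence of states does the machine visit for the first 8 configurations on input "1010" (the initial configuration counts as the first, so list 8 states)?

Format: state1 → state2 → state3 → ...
Step 0: [q0]1010 (head at position 0)
Step 1: δ(q0, 1) = (q0, 1, R)  ⊢  1[q0]010 (head at position 1)
Step 2: δ(q0, 0) = (q0, 0, R)  ⊢  10[q0]10 (head at position 2)
Step 3: δ(q0, 1) = (q0, 1, R)  ⊢  101[q0]0 (head at position 3)
Step 4: δ(q0, 0) = (q0, 0, R)  ⊢  1010[q0]□ (head at position 4)
Step 5: δ(q0, □) = (q1, □, L)  ⊢  101[q1]0□ (head at position 3)
Step 6: δ(q1, 0) = (q2, 1, L)  ⊢  10[q2]11□ (head at position 2)
Step 7: δ(q2, 1) = (q2, 1, L)  ⊢  1[q2]011□ (head at position 1)
Reading off the states of these 8 configurations: q0 → q0 → q0 → q0 → q0 → q1 → q2 → q2

Final answer: q0 → q0 → q0 → q0 → q0 → q1 → q2 → q2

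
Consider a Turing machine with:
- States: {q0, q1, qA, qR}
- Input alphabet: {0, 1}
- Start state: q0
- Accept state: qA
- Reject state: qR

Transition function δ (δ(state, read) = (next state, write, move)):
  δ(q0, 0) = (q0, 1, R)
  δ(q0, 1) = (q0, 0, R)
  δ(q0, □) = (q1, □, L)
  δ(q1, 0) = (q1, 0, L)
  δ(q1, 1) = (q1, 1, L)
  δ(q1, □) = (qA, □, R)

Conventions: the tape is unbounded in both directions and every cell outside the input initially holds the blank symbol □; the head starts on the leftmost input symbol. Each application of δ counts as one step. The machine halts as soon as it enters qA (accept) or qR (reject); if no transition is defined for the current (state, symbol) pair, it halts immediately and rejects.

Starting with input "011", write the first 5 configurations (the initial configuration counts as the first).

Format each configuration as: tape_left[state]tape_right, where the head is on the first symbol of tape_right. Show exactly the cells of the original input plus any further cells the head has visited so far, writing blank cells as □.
Step 0: [q0]011 (head at position 0)
Step 1: δ(q0, 0) = (q0, 1, R)  ⊢  1[q0]11 (head at position 1)
Step 2: δ(q0, 1) = (q0, 0, R)  ⊢  10[q0]1 (head at position 2)
Step 3: δ(q0, 1) = (q0, 0, R)  ⊢  100[q0]□ (head at position 3)
Step 4: δ(q0, □) = (q1, □, L)  ⊢  10[q1]0□ (head at position 2)

Final answer: [q0]011 ⊢ 1[q0]11 ⊢ 10[q0]1 ⊢ 100[q0]□ ⊢ 10[q1]0□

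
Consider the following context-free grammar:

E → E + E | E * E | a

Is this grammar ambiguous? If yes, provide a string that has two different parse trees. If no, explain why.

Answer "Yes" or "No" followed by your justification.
Two different leftmost derivations of a + a * a:
  (1) E ⇒ E + E ⇒ a + E ⇒ a + E * E ⇒ a + a * E ⇒ a + a * a   (tree groups a + (a * a))
  (2) E ⇒ E * E ⇒ E + E * E ⇒ a + E * E ⇒ a + a * E ⇒ a + a * a   (tree groups (a + a) * a)
Two distinct leftmost derivations = two distinct parse trees, so the grammar is ambiguous.

Final answer: Yes - the string 'a + a * a' has two distinct leftmost derivations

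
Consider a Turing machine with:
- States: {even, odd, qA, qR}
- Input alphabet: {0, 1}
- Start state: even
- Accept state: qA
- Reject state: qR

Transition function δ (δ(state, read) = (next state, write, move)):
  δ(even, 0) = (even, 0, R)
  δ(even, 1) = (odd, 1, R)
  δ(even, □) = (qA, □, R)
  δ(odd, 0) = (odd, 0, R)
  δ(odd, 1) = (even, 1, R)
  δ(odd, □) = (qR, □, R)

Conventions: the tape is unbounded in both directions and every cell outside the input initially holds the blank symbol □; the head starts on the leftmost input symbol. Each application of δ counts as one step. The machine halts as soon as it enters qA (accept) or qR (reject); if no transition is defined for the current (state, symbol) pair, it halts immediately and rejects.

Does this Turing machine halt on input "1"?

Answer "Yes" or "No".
Step 0: [even]1 (head at position 0)
Step 1: δ(even, 1) = (odd, 1, R)  ⊢  1[odd]□ (head at position 1)
Step 2: δ(odd, □) = (qR, □, R)  ⊢  1□[qR]□ (head at position 2)
The machine is in qR, so it halts and rejects.
It halts after 2 steps.

Final answer: Yes - halts after 2 steps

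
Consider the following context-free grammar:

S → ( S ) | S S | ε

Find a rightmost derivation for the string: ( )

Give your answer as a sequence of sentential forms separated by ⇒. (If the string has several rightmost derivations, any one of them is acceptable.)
Start with S.
Step 1: the rightmost non-terminal is S; apply S → ( S ):  ( S )
Step 2: the rightmost non-terminal is S; apply S → ε:  ( )

Final answer: S ⇒ ( S ) ⇒ ( )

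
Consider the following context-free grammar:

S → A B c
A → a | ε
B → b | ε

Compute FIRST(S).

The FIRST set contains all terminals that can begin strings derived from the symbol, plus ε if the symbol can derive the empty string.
FIRST(A) = {a, ε} (A → a | ε) and FIRST(B) = {b, ε} (B → b | ε).
For S → A B c: add FIRST(A) minus ε = {a}; A is nullable, so also add FIRST(B) minus ε = {b}; B is nullable too, so also add FIRST(c) = {c}. The terminal c is never erased, so S is not nullable and ε is not included.
FIRST(S) = {a, b, c}.

Final answer: {a, b, c}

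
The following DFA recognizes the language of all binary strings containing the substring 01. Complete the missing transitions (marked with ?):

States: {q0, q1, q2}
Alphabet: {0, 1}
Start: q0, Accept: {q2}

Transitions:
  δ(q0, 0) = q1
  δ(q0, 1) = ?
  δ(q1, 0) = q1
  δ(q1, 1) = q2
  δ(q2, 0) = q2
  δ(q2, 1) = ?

What each state remembers (consistent with the given transitions and accept states):
  q0: 01 not seen yet and the last symbol was not 0
  q1: 01 not seen yet and the last symbol was 0
  q2: the substring 01 has already been seen
Filling in the missing entries:
  δ(q0, 1): in q0 (01 not seen yet and the last symbol was not 0), after reading 1 we have: 01 not seen yet and the last symbol was not 0 → q0
  δ(q2, 1): in q2 (the substring 01 has already been seen), after reading 1 we have: the substring 01 has already been seen → q2

Final answer: δ(q0, 1) = q0; δ(q2, 1) = q2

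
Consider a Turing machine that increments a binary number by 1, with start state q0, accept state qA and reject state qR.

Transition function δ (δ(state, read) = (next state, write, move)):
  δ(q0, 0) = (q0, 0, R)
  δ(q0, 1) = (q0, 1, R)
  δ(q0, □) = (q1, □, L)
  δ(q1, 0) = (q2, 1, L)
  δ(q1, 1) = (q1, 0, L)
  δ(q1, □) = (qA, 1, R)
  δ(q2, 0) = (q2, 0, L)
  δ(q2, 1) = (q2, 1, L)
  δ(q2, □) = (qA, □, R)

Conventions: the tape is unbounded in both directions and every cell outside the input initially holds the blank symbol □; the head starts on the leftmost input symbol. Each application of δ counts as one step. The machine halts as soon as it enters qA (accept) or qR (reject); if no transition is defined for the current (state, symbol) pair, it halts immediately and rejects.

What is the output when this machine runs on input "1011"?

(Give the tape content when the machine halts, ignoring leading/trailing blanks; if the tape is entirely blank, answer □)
Step 0: [q0]1011 (head at position 0)
Step 1: δ(q0, 1) = (q0, 1, R)  ⊢  1[q0]011 (head at position 1)
Step 2: δ(q0, 0) = (q0, 0, R)  ⊢  10[q0]11 (head at position 2)
Step 3: δ(q0, 1) = (q0, 1, R)  ⊢  101[q0]1 (head at position 3)
Step 4: δ(q0, 1) = (q0, 1, R)  ⊢  1011[q0]□ (head at position 4)
Step 5: δ(q0, □) = (q1, □, L)  ⊢  101[q1]1□ (head at position 3)
Step 6: δ(q1, 1) = (q1, 0, L)  ⊢  10[q1]10□ (head at position 2)
Step 7: δ(q1, 1) = (q1, 0, L)  ⊢  1[q1]000□ (head at position 1)
Step 8: δ(q1, 0) = (q2, 1, L)  ⊢  [q2]1100□ (head at position 0)
Step 9: δ(q2, 1) = (q2, 1, L)  ⊢  [q2]□1100□ (head at position -1)
Step 10: δ(q2, □) = (qA, □, R)  ⊢  □[qA]1100□ (head at position 0)
The machine is in qA, so it halts and accepts.
Tape content when halted (ignoring surrounding blanks): 1100

Final answer: Output: 1100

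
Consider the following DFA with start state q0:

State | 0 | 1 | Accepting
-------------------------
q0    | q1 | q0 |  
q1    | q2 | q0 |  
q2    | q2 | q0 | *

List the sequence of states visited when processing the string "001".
q0 → q1 → q2 → q0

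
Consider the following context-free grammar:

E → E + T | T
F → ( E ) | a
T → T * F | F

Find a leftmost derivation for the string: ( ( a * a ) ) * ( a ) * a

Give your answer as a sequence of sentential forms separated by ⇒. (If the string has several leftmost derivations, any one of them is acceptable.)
Start with E.
Step 1: the leftmost non-terminal is E; apply E → T:  T
Step 2: the leftmost non-terminal is T; apply T → T * F:  T * F
Step 3: the leftmost non-terminal is T; apply T → T * F:  T * F * F
Step 4: the leftmost non-terminal is T; apply T → F:  F * F * F
Step 5: the leftmost non-terminal is F; apply F → ( E ):  ( E ) * F * F
Step 6: the leftmost non-terminal is E; apply E → T:  ( T ) * F * F
Step 7: the leftmost non-terminal is T; apply T → F:  ( F ) * F * F
Step 8: the leftmost non-terminal is F; apply F → ( E ):  ( ( E ) ) * F * F
Step 9: the leftmost non-terminal is E; apply E → T:  ( ( T ) ) * F * F
Step 10: the leftmost non-terminal is T; apply T → T * F:  ( ( T * F ) ) * F * F
Step 11: the leftmost non-terminal is T; apply T → F:  ( ( F * F ) ) * F * F
Step 12: the leftmost non-terminal is F; apply F → a:  ( ( a * F ) ) * F * F
Step 13: the leftmost non-terminal is F; apply F → a:  ( ( a * a ) ) * F * F
Step 14: the leftmost non-terminal is F; apply F → ( E ):  ( ( a * a ) ) * ( E ) * F
Step 15: the leftmost non-terminal is E; apply E → T:  ( ( a * a ) ) * ( T ) * F
Step 16: the leftmost non-terminal is T; apply T → F:  ( ( a * a ) ) * ( F ) * F
Step 17: the leftmost non-terminal is F; apply F → a:  ( ( a * a ) ) * ( a ) * F
Step 18: the leftmost non-terminal is F; apply F → a:  ( ( a * a ) ) * ( a ) * a

Final answer: E ⇒ T ⇒ T * F ⇒ T * F * F ⇒ F * F * F ⇒ ( E ) * F * F ⇒ ( T ) * F * F ⇒ ( F ) * F * F ⇒ ( ( E ) ) * F * F ⇒ ( ( T ) ) * F * F ⇒ ( ( T * F ) ) * F * F ⇒ ( ( F * F ) ) * F * F ⇒ ( ( a * F ) ) * F * F ⇒ ( ( a * a ) ) * F * F ⇒ ( ( a * a ) ) * ( E ) * F ⇒ ( ( a * a ) ) * ( T ) * F ⇒ ( ( a * a ) ) * ( F ) * F ⇒ ( ( a * a ) ) * ( a ) * F ⇒ ( ( a * a ) ) * ( a ) * a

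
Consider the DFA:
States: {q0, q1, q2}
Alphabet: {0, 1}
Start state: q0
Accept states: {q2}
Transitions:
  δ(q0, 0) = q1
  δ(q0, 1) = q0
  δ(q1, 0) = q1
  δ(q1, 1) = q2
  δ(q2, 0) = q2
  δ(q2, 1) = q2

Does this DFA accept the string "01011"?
Processing string "01011":
  q0 --0--> q1
  q1 --1--> q2
  q2 --0--> q2
  q2 --1--> q2
  q2 --1--> q2
Final state: q2
Accept states: {q2}
q2 is an accept state, so the string is accepted.

Final answer: Yes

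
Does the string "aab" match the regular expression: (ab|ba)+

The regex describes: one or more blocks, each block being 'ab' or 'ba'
No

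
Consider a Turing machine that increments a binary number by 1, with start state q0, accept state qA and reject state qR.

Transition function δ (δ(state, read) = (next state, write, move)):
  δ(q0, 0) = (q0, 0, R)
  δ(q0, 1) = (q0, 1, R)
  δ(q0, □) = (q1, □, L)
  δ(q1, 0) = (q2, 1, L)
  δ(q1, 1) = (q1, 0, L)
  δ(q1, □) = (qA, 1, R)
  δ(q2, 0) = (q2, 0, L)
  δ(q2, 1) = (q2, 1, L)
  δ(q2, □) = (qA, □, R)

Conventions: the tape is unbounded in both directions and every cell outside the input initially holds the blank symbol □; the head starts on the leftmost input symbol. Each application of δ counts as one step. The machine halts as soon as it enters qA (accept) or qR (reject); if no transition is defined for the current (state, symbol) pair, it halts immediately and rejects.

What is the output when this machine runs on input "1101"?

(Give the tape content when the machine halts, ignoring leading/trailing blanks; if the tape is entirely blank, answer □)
Step 0: [q0]1101 (head at position 0)
Step 1: δ(q0, 1) = (q0, 1, R)  ⊢  1[q0]101 (head at position 1)
Step 2: δ(q0, 1) = (q0, 1, R)  ⊢  11[q0]01 (head at position 2)
Step 3: δ(q0, 0) = (q0, 0, R)  ⊢  110[q0]1 (head at position 3)
Step 4: δ(q0, 1) = (q0, 1, R)  ⊢  1101[q0]□ (head at position 4)
Step 5: δ(q0, □) = (q1, □, L)  ⊢  110[q1]1□ (head at position 3)
Step 6: δ(q1, 1) = (q1, 0, L)  ⊢  11[q1]00□ (head at position 2)
Step 7: δ(q1, 0) = (q2, 1, L)  ⊢  1[q2]110□ (head at position 1)
Step 8: δ(q2, 1) = (q2, 1, L)  ⊢  [q2]1110□ (head at position 0)
Step 9: δ(q2, 1) = (q2, 1, L)  ⊢  [q2]□1110□ (head at position -1)
Step 10: δ(q2, □) = (qA, □, R)  ⊢  □[qA]1110□ (head at position 0)
The machine is in qA, so it halts and accepts.
Tape content when halted (ignoring surrounding blanks): 1110

Final answer: Output: 1110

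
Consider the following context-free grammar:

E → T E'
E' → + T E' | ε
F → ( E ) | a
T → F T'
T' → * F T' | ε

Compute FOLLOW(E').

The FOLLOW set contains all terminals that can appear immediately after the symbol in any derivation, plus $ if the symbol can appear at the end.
Useful FIRST sets: FIRST(E') = {+, ε}, FIRST(T') = {*, ε} (both E' and T' are nullable).
FOLLOW(E): E is the start symbol → $; E appears in F → ( E ) followed by ')' → FOLLOW(E) = {), $}.
FOLLOW(E'): E' appears at the right end of E → T E' and of E' → + T E', so FOLLOW(E') ⊇ FOLLOW(E) (the second occurrence adds nothing new). FOLLOW(E') = {), $}.

Final answer: {$, )}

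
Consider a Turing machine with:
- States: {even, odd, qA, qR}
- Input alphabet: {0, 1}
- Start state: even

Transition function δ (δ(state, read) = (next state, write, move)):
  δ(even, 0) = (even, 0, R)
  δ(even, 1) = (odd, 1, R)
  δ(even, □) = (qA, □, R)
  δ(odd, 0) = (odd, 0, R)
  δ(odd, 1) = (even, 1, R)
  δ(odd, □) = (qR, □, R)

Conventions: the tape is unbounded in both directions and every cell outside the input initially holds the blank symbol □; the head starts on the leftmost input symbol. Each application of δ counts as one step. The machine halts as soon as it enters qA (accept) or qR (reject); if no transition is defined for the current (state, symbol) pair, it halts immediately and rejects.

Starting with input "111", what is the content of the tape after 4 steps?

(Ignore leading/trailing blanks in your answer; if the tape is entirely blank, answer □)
Step 0: [even]111 (head at position 0)
Step 1: δ(even, 1) = (odd, 1, R)  ⊢  1[odd]11 (head at position 1)
Step 2: δ(odd, 1) = (even, 1, R)  ⊢  11[even]1 (head at position 2)
Step 3: δ(even, 1) = (odd, 1, R)  ⊢  111[odd]□ (head at position 3)
Step 4: δ(odd, □) = (qR, □, R)  ⊢  111□[qR]□ (head at position 4)
Tape after 4 steps (ignoring surrounding blanks): 111

Final answer: Tape: 111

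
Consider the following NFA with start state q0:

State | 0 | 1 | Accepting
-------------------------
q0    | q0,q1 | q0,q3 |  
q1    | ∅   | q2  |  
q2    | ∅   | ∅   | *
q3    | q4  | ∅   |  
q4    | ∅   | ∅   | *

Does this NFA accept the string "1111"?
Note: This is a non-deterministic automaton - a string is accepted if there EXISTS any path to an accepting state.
Track the set of states the NFA could be in: start {q0}
Read '1': {q0} → {q0, q3}
Read '1': {q0, q3} → {q0, q3}
Read '1': {q0, q3} → {q0, q3}
Read '1': {q0, q3} → {q0, q3}
Final set {q0, q3} contains no accepting state → rejected.

Final answer: No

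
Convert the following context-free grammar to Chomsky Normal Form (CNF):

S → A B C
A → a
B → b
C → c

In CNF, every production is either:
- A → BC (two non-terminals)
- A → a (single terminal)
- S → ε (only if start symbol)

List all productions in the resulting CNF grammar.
The grammar has no ε-productions or unit productions to eliminate.
A → a is already in CNF (single terminal) – keep it.
B → b is already in CNF (single terminal) – keep it.
C → c is already in CNF (single terminal) – keep it.
S → A B C has 3 symbols on the right: break it into binary productions S → A X0, X0 → B C.
Resulting CNF grammar (5 productions): A → a; B → b; C → c; S → A X0; X0 → B C

Final answer: A → a; B → b; C → c; S → A X0; X0 → B C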